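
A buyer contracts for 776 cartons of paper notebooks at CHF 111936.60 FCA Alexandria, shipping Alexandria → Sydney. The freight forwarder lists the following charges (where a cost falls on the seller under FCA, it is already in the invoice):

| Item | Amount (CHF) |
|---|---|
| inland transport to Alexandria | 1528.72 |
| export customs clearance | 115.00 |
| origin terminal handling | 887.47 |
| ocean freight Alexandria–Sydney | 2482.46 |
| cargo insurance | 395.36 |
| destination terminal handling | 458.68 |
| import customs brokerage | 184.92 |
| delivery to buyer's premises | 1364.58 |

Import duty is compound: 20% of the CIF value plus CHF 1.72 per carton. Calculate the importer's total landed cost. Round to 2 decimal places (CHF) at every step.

Total landed cost: CHF 142185.17

FCA: the seller delivers export-cleared goods to the carrier; the buyer bears costs from that point.
Already in the invoice (seller's account under FCA): inland to port, export clearance — exclude.
CIF value = FCA price + origin terminal + freight + insurance = 111936.60 + 887.47 + 2482.46 + 395.36 = 115701.89
Ad valorem component: 115701.89 × 20% = 23140.38
Specific component: 776 × 1.72 = 1334.72
Import duty = 23140.38 + 1334.72 = 24475.10
Buyer bears: origin terminal 887.47 + freight 2482.46 + insurance 395.36 + destination terminal 458.68 + brokerage 184.92 + delivery 1364.58 + duty 24475.10 = 30248.57
Landed cost = invoice 111936.60 + 30248.57 = 142185.17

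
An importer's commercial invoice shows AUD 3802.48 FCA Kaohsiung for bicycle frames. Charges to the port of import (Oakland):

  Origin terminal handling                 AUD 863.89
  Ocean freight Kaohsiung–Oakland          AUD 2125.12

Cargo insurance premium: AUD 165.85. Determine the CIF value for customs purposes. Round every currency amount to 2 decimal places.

CIF value: AUD 6957.34

CIF = FCA price + pre-shipment costs + freight + insurance
CIF = 3802.48 + 863.89 + 2125.12 + 165.85 = 6957.34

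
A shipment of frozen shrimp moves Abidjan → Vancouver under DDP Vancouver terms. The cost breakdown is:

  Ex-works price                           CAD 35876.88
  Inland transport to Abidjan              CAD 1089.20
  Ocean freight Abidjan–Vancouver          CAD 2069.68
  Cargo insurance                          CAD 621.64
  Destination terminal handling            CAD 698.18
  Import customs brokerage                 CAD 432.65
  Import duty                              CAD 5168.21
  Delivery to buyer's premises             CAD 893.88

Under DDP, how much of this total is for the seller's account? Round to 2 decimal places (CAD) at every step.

Seller's account: CAD 46850.32

DDP: the seller bears all costs including import duty.
Seller's account: goods 35876.88 + inland to port 1089.20 + freight 2069.68 + insurance 621.64 + destination terminal 698.18 + brokerage 432.65 + duty 5168.21 + delivery 893.88 = 46850.32
Buyer's account: 0.00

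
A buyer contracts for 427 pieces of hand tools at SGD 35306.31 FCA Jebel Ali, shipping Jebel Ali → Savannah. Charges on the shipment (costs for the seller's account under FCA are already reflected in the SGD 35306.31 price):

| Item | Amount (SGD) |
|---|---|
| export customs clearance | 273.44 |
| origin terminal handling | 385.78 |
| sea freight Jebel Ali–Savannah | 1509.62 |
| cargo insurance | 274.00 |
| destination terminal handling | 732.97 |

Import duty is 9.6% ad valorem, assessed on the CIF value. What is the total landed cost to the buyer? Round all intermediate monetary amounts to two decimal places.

Total landed cost: SGD 41806.35

FCA: the seller delivers export-cleared goods to the carrier; the buyer bears costs from that point.
Already in the invoice (seller's account under FCA): export clearance — exclude.
CIF value = FCA price + origin terminal + freight + insurance = 35306.31 + 385.78 + 1509.62 + 274.00 = 37475.71
Import duty = 37475.71 × 9.6% = 3597.67
Buyer bears: origin terminal 385.78 + freight 1509.62 + insurance 274.00 + destination terminal 732.97 + duty 3597.67 = 6500.04
Landed cost = invoice 35306.31 + 6500.04 = 41806.35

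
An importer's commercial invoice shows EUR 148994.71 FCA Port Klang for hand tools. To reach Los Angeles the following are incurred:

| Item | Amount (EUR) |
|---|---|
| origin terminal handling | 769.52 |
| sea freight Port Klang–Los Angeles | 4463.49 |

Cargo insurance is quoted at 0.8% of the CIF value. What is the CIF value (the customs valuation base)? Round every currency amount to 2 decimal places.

Let C be the CIF value. C = FCA price + pre-shipment costs + freight + 0.8% × C
C − 0.8% × C = 148994.71 + 769.52 + 4463.49
0.992 × C = 154227.72
C = 154227.72 / 0.992 = 155471.49
Insurance premium = 0.8% × 155471.49 = 1243.77

CIF value: EUR 155471.49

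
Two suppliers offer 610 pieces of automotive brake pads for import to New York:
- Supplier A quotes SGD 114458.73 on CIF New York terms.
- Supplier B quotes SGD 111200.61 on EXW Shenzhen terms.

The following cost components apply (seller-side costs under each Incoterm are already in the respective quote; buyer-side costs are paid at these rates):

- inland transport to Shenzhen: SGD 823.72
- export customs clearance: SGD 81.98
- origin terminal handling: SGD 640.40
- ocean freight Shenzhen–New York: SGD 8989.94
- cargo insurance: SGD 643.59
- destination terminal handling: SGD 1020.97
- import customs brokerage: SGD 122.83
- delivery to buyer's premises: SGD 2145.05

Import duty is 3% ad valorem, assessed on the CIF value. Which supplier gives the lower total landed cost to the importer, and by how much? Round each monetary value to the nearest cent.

Supplier A is cheaper by SGD 8159.16

Supplier A (CIF):
The CIF price already equals the CIF value: 114458.73
Import duty = 114458.73 × 3% = 3433.76
Buyer bears (A): 1020.97 + 122.83 + 2145.05 = 3288.85
Landed cost (A) = invoice 114458.73 + 3288.85 + duty 3433.76 = 121181.34
Supplier B (EXW):
CIF value = EXW price + inland to port + export clearance + origin terminal + freight + insurance = 111200.61 + 823.72 + 81.98 + 640.40 + 8989.94 + 643.59 = 122380.24
Import duty = 122380.24 × 3% = 3671.41
Buyer bears (B): 823.72 + 81.98 + 640.40 + 8989.94 + 643.59 + 1020.97 + 122.83 + 2145.05 = 14468.48
Landed cost (B) = invoice 111200.61 + 14468.48 + duty 3671.41 = 129340.50
Difference = |121181.34 − 129340.50| = 8159.16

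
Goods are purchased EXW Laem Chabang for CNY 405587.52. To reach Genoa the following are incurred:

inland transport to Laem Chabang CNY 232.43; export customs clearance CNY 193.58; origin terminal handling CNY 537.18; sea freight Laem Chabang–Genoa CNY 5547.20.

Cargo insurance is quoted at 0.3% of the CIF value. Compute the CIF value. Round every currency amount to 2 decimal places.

CIF value: CNY 413337.92

Let C be the CIF value. C = EXW price + pre-shipment costs + freight + 0.3% × C
C − 0.3% × C = 405587.52 + 232.43 + 193.58 + 537.18 + 5547.20
0.997 × C = 412097.91
C = 412097.91 / 0.997 = 413337.92
Insurance premium = 0.3% × 413337.92 = 1240.01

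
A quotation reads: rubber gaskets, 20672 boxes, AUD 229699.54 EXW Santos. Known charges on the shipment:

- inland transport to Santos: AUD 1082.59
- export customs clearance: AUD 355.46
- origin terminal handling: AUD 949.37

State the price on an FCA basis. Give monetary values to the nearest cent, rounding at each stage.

FCA price: AUD 231137.59

Not relevant to the conversion: origin terminal — on the buyer under both terms; not part of either seller's price.
From EXW to FCA, the seller additionally bears: inland to port, export clearance.
FCA price = 229699.54 + 1082.59 + 355.46 = 231137.59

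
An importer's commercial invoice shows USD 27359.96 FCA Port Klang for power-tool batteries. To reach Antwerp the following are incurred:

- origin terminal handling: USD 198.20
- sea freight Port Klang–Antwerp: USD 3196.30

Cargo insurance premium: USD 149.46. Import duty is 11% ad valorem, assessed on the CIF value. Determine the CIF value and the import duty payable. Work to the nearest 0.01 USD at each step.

CIF value: USD 30903.92; import duty: USD 3399.43

CIF = FCA price + pre-shipment costs + freight + insurance
CIF = 27359.96 + 198.20 + 3196.30 + 149.46 = 30903.92
Import duty = 30903.92 × 11% = 3399.43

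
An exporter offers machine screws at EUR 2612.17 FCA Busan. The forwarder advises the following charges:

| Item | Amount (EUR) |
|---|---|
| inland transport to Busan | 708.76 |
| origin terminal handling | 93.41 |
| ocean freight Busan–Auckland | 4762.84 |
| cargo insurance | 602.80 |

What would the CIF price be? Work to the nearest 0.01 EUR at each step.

CIF price: EUR 8071.22

Not relevant to the conversion: inland to port — on the seller under both FCA and CIF; already in the FCA price and stays in the CIF price.
From FCA to CIF, the seller additionally bears: origin terminal, freight, insurance.
CIF price = 2612.17 + 93.41 + 4762.84 + 602.80 = 8071.22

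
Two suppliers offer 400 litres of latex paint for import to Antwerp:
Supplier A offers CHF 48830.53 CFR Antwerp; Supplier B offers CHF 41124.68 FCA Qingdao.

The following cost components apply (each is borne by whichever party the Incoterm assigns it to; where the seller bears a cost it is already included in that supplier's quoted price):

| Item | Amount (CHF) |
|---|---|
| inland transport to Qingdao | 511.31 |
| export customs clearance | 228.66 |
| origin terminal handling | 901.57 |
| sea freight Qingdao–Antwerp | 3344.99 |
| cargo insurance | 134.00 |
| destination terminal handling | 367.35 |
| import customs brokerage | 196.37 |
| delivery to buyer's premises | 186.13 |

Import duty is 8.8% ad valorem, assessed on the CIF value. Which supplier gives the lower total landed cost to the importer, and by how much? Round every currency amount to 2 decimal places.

Supplier B is cheaper by CHF 3763.71

Supplier A (CFR):
CIF value = CFR price + insurance = 48830.53 + 134.00 = 48964.53
Import duty = 48964.53 × 8.8% = 4308.88
Buyer bears (A): 134.00 + 367.35 + 196.37 + 186.13 = 883.85
Landed cost (A) = invoice 48830.53 + 883.85 + duty 4308.88 = 54023.26
Supplier B (FCA):
CIF value = FCA price + origin terminal + freight + insurance = 41124.68 + 901.57 + 3344.99 + 134.00 = 45505.24
Import duty = 45505.24 × 8.8% = 4004.46
Buyer bears (B): 901.57 + 3344.99 + 134.00 + 367.35 + 196.37 + 186.13 = 5130.41
Landed cost (B) = invoice 41124.68 + 5130.41 + duty 4004.46 = 50259.55
Difference = |54023.26 − 50259.55| = 3763.71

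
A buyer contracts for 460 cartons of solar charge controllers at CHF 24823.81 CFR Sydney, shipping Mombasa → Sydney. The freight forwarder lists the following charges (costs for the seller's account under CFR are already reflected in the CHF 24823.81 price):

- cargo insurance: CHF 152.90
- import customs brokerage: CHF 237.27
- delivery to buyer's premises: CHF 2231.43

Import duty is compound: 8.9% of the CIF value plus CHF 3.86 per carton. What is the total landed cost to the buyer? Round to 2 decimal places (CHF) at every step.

CFR: the seller pays costs through ocean freight to the destination port, but not insurance.
CIF value = CFR price + insurance = 24823.81 + 152.90 = 24976.71
Ad valorem component: 24976.71 × 8.9% = 2222.93
Specific component: 460 × 3.86 = 1775.60
Import duty = 2222.93 + 1775.60 = 3998.53
Buyer bears: insurance 152.90 + brokerage 237.27 + delivery 2231.43 + duty 3998.53 = 6620.13
Landed cost = invoice 24823.81 + 6620.13 = 31443.94

Total landed cost: CHF 31443.94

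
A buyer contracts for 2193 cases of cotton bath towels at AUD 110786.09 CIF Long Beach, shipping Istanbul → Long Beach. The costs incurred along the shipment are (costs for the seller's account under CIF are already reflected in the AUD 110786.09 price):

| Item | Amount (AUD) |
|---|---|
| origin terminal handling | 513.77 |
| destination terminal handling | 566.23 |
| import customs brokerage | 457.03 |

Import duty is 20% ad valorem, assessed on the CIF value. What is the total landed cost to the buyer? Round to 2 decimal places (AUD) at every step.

Total landed cost: AUD 133966.57

CIF: the seller pays costs through ocean freight and marine insurance to the destination port.
Already in the invoice (seller's account under CIF): origin terminal — exclude.
The CIF price already equals the CIF value: 110786.09
Import duty = 110786.09 × 20% = 22157.22
Buyer bears: destination terminal 566.23 + brokerage 457.03 + duty 22157.22 = 23180.48
Landed cost = invoice 110786.09 + 23180.48 = 133966.57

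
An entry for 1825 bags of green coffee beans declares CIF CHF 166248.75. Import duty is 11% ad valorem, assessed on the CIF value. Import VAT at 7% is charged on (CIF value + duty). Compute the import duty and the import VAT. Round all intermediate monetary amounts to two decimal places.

Import duty = 166248.75 × 11% = 18287.36
VAT base = CIF + duty = 166248.75 + 18287.36 = 184536.11
Import VAT = 184536.11 × 7% = 12917.53

Import duty: CHF 18287.36; import VAT: CHF 12917.53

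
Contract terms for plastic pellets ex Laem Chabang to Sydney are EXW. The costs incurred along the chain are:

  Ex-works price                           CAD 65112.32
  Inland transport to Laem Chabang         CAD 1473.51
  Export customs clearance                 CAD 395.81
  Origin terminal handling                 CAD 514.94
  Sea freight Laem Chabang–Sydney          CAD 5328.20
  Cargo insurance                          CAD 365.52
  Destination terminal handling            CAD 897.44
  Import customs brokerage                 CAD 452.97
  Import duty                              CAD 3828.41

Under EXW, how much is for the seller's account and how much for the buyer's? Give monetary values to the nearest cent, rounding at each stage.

EXW: the seller makes goods available at their premises; the buyer bears all onward costs.
Seller's account: goods 65112.32 = 65112.32
Buyer's account: inland to port 1473.51 + export clearance 395.81 + origin terminal 514.94 + freight 5328.20 + insurance 365.52 + destination terminal 897.44 + brokerage 452.97 + duty 3828.41 = 13256.80

Seller: CAD 65112.32; buyer: CAD 13256.80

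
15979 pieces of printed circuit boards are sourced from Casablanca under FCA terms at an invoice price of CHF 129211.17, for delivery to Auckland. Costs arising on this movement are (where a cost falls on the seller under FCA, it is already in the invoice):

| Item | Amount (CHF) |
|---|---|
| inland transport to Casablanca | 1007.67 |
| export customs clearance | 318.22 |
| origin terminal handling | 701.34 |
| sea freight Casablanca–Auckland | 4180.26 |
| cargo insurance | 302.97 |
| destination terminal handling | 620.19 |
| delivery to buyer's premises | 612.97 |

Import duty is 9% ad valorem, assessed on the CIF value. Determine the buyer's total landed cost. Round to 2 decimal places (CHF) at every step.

FCA: the seller delivers export-cleared goods to the carrier; the buyer bears costs from that point.
Already in the invoice (seller's account under FCA): inland to port, export clearance — exclude.
CIF value = FCA price + origin terminal + freight + insurance = 129211.17 + 701.34 + 4180.26 + 302.97 = 134395.74
Import duty = 134395.74 × 9% = 12095.62
Buyer bears: origin terminal 701.34 + freight 4180.26 + insurance 302.97 + destination terminal 620.19 + delivery 612.97 + duty 12095.62 = 18513.35
Landed cost = invoice 129211.17 + 18513.35 = 147724.52

Total landed cost: CHF 147724.52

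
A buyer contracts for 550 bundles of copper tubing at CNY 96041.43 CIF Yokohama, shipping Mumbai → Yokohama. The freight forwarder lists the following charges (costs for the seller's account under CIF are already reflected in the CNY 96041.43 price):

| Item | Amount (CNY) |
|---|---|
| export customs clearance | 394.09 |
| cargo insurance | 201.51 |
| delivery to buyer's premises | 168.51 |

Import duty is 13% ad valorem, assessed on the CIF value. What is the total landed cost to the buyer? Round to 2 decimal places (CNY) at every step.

CIF: the seller pays costs through ocean freight and marine insurance to the destination port.
Already in the invoice (seller's account under CIF): export clearance, insurance — exclude.
The CIF price already equals the CIF value: 96041.43
Import duty = 96041.43 × 13% = 12485.39
Buyer bears: delivery 168.51 + duty 12485.39 = 12653.90
Landed cost = invoice 96041.43 + 12653.90 = 108695.33

Total landed cost: CNY 108695.33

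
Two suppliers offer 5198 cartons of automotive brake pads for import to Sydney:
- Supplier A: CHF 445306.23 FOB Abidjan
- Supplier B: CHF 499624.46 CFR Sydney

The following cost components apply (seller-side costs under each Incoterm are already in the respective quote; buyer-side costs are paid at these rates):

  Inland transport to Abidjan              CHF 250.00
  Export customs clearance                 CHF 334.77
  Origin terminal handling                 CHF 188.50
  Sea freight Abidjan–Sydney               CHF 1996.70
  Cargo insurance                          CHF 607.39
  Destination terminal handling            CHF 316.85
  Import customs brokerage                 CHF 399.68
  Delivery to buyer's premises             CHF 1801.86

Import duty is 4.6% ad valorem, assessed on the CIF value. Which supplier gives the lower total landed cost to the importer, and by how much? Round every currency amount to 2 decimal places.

Supplier A is cheaper by CHF 54728.33

Supplier A (FOB):
CIF value = FOB price + freight + insurance = 445306.23 + 1996.70 + 607.39 = 447910.32
Import duty = 447910.32 × 4.6% = 20603.87
Buyer bears (A): 1996.70 + 607.39 + 316.85 + 399.68 + 1801.86 = 5122.48
Landed cost (A) = invoice 445306.23 + 5122.48 + duty 20603.87 = 471032.58
Supplier B (CFR):
CIF value = CFR price + insurance = 499624.46 + 607.39 = 500231.85
Import duty = 500231.85 × 4.6% = 23010.67
Buyer bears (B): 607.39 + 316.85 + 399.68 + 1801.86 = 3125.78
Landed cost (B) = invoice 499624.46 + 3125.78 + duty 23010.67 = 525760.91
Difference = |471032.58 − 525760.91| = 54728.33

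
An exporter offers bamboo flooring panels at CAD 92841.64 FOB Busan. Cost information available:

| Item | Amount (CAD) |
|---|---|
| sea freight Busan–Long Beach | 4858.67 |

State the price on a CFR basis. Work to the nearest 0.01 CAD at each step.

From FOB to CFR, the seller additionally bears: freight.
CFR price = 92841.64 + 4858.67 = 97700.31

CFR price: CAD 97700.31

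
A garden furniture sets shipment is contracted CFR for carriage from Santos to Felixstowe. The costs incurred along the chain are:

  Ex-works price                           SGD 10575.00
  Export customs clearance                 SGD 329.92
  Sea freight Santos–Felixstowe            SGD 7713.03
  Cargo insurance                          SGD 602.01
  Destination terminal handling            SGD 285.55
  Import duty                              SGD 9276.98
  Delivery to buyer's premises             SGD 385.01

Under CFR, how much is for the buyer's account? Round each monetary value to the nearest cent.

CFR: the seller pays costs through ocean freight to the destination port, but not insurance.
Seller's account: goods 10575.00 + export clearance 329.92 + freight 7713.03 = 18617.95
Buyer's account: insurance 602.01 + destination terminal 285.55 + duty 9276.98 + delivery 385.01 = 10549.55

Buyer's account: SGD 10549.55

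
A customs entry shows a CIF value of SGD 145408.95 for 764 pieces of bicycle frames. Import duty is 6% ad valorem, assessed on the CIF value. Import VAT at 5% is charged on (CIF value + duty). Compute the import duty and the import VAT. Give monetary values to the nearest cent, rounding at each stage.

Import duty = 145408.95 × 6% = 8724.54
VAT base = CIF + duty = 145408.95 + 8724.54 = 154133.49
Import VAT = 154133.49 × 5% = 7706.67

Import duty: SGD 8724.54; import VAT: SGD 7706.67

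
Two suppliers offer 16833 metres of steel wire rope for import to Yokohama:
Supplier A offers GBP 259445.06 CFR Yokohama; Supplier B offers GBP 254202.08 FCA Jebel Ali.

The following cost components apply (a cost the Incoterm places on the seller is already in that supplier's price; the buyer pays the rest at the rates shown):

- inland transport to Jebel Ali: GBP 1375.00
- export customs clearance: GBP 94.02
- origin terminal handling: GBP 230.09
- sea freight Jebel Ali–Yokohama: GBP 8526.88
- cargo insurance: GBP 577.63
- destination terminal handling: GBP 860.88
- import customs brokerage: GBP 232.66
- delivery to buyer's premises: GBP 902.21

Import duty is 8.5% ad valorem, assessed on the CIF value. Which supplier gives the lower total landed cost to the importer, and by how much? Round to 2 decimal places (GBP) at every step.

Supplier A (CFR):
CIF value = CFR price + insurance = 259445.06 + 577.63 = 260022.69
Import duty = 260022.69 × 8.5% = 22101.93
Buyer bears (A): 577.63 + 860.88 + 232.66 + 902.21 = 2573.38
Landed cost (A) = invoice 259445.06 + 2573.38 + duty 22101.93 = 284120.37
Supplier B (FCA):
CIF value = FCA price + origin terminal + freight + insurance = 254202.08 + 230.09 + 8526.88 + 577.63 = 263536.68
Import duty = 263536.68 × 8.5% = 22400.62
Buyer bears (B): 230.09 + 8526.88 + 577.63 + 860.88 + 232.66 + 902.21 = 11330.35
Landed cost (B) = invoice 254202.08 + 11330.35 + duty 22400.62 = 287933.05
Difference = |284120.37 − 287933.05| = 3812.68

Supplier A is cheaper by GBP 3812.68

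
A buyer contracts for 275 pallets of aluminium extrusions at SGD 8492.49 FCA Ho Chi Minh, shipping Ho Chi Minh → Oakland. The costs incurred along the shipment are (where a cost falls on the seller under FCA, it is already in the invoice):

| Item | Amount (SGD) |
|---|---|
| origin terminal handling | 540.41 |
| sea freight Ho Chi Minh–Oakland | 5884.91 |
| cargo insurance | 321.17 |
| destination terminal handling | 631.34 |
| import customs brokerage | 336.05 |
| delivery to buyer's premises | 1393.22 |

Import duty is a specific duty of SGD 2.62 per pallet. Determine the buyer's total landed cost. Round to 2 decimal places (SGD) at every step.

Total landed cost: SGD 18320.09

FCA: the seller delivers export-cleared goods to the carrier; the buyer bears costs from that point.
CIF value = FCA price + origin terminal + freight + insurance = 8492.49 + 540.41 + 5884.91 + 321.17 = 15238.98
Import duty = 275 × 2.62 = 720.50
Buyer bears: origin terminal 540.41 + freight 5884.91 + insurance 321.17 + destination terminal 631.34 + brokerage 336.05 + delivery 1393.22 + duty 720.50 = 9827.60
Landed cost = invoice 8492.49 + 9827.60 = 18320.09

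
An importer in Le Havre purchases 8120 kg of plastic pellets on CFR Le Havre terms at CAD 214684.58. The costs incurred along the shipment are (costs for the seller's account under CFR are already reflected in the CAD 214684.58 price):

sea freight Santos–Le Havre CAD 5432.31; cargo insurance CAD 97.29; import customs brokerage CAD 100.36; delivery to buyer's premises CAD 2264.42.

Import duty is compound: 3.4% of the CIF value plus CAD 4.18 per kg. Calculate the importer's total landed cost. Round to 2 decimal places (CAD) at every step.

Total landed cost: CAD 258390.83

CFR: the seller pays costs through ocean freight to the destination port, but not insurance.
Already in the invoice (seller's account under CFR): freight — exclude.
CIF value = CFR price + insurance = 214684.58 + 97.29 = 214781.87
Ad valorem component: 214781.87 × 3.4% = 7302.58
Specific component: 8120 × 4.18 = 33941.60
Import duty = 7302.58 + 33941.60 = 41244.18
Buyer bears: insurance 97.29 + brokerage 100.36 + delivery 2264.42 + duty 41244.18 = 43706.25
Landed cost = invoice 214684.58 + 43706.25 = 258390.83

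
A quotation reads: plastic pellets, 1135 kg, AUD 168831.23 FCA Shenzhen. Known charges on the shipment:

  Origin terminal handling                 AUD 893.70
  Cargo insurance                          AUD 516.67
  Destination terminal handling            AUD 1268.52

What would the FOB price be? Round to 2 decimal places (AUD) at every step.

Not relevant to the conversion: destination terminal, insurance — on the buyer under both terms; not part of either seller's price.
From FCA to FOB, the seller additionally bears: origin terminal.
FOB price = 168831.23 + 893.70 = 169724.93

FOB price: AUD 169724.93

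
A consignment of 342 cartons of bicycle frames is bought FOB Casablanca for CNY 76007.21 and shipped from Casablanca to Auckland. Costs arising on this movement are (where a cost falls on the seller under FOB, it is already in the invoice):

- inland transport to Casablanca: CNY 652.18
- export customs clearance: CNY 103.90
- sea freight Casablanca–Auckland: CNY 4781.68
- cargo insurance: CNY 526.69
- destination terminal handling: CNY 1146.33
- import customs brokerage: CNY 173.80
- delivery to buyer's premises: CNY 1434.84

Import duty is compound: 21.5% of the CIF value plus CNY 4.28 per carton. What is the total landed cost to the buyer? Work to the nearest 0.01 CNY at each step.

FOB: the seller bears costs until goods are on board at the origin port; the buyer bears freight, insurance and all costs thereafter.
Already in the invoice (seller's account under FOB): inland to port, export clearance — exclude.
CIF value = FOB price + freight + insurance = 76007.21 + 4781.68 + 526.69 = 81315.58
Ad valorem component: 81315.58 × 21.5% = 17482.85
Specific component: 342 × 4.28 = 1463.76
Import duty = 17482.85 + 1463.76 = 18946.61
Buyer bears: freight 4781.68 + insurance 526.69 + destination terminal 1146.33 + brokerage 173.80 + delivery 1434.84 + duty 18946.61 = 27009.95
Landed cost = invoice 76007.21 + 27009.95 = 103017.16

Total landed cost: CNY 103017.16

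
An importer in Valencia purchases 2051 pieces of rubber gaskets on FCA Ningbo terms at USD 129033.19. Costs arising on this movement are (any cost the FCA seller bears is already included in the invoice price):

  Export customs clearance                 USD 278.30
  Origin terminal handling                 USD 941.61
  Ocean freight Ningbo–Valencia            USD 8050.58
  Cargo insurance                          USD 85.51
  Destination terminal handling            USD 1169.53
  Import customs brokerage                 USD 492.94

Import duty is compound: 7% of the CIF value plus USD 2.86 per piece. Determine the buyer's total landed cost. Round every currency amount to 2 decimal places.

Total landed cost: USD 155306.98

FCA: the seller delivers export-cleared goods to the carrier; the buyer bears costs from that point.
Already in the invoice (seller's account under FCA): export clearance — exclude.
CIF value = FCA price + origin terminal + freight + insurance = 129033.19 + 941.61 + 8050.58 + 85.51 = 138110.89
Ad valorem component: 138110.89 × 7% = 9667.76
Specific component: 2051 × 2.86 = 5865.86
Import duty = 9667.76 + 5865.86 = 15533.62
Buyer bears: origin terminal 941.61 + freight 8050.58 + insurance 85.51 + destination terminal 1169.53 + brokerage 492.94 + duty 15533.62 = 26273.79
Landed cost = invoice 129033.19 + 26273.79 = 155306.98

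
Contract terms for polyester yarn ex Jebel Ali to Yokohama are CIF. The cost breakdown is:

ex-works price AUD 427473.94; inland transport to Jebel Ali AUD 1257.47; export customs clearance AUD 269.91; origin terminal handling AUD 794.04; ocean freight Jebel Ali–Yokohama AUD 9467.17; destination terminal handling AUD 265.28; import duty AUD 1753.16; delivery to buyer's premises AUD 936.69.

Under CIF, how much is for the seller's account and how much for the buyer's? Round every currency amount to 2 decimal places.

Seller: AUD 439262.53; buyer: AUD 2955.13

CIF: the seller pays costs through ocean freight and marine insurance to the destination port.
Seller's account: goods 427473.94 + inland to port 1257.47 + export clearance 269.91 + origin terminal 794.04 + freight 9467.17 = 439262.53
Buyer's account: destination terminal 265.28 + duty 1753.16 + delivery 936.69 = 2955.13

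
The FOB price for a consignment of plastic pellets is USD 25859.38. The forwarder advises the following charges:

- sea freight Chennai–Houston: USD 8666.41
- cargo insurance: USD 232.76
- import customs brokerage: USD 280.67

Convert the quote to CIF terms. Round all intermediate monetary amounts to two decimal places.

Not relevant to the conversion: brokerage — on the buyer under both terms; not part of either seller's price.
From FOB to CIF, the seller additionally bears: freight, insurance.
CIF price = 25859.38 + 8666.41 + 232.76 = 34758.55

CIF price: USD 34758.55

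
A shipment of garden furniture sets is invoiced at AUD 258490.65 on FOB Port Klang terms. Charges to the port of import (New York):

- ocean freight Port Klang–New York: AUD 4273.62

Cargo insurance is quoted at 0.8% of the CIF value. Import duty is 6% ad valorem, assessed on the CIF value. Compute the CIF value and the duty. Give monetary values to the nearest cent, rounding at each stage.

Let C be the CIF value. C = FOB price + freight + 0.8% × C
C − 0.8% × C = 258490.65 + 4273.62
0.992 × C = 262764.27
C = 262764.27 / 0.992 = 264883.34
Insurance premium = 0.8% × 264883.34 = 2119.07
Import duty = 264883.34 × 6% = 15893.00

CIF value: AUD 264883.34; import duty: AUD 15893.00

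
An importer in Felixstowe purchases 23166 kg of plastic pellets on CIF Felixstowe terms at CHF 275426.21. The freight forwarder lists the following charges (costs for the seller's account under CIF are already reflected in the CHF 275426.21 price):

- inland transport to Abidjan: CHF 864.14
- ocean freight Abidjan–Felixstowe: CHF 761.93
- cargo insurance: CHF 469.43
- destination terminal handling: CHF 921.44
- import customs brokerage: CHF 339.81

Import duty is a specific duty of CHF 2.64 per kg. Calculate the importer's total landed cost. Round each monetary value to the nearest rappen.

CIF: the seller pays costs through ocean freight and marine insurance to the destination port.
Already in the invoice (seller's account under CIF): inland to port, freight, insurance — exclude.
The CIF price already equals the CIF value: 275426.21
Import duty = 23166 × 2.64 = 61158.24
Buyer bears: destination terminal 921.44 + brokerage 339.81 + duty 61158.24 = 62419.49
Landed cost = invoice 275426.21 + 62419.49 = 337845.70

Total landed cost: CHF 337845.70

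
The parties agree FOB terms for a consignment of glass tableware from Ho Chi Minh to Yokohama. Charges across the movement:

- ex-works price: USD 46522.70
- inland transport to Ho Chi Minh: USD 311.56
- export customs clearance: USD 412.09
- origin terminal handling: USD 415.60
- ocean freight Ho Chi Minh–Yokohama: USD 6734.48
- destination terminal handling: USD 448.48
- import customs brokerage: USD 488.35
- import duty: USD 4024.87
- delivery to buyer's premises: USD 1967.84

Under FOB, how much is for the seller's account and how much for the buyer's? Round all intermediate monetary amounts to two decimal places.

FOB: the seller bears costs until goods are on board at the origin port; the buyer bears freight, insurance and all costs thereafter.
Seller's account: goods 46522.70 + inland to port 311.56 + export clearance 412.09 + origin terminal 415.60 = 47661.95
Buyer's account: freight 6734.48 + destination terminal 448.48 + brokerage 488.35 + duty 4024.87 + delivery 1967.84 = 13664.02

Seller: USD 47661.95; buyer: USD 13664.02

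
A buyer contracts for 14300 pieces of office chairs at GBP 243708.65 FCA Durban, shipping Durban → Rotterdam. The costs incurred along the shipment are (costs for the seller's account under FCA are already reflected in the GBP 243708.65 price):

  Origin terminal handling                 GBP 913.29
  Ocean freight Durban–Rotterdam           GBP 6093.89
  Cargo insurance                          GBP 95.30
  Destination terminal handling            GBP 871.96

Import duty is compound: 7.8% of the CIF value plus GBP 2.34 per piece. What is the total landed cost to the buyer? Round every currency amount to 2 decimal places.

FCA: the seller delivers export-cleared goods to the carrier; the buyer bears costs from that point.
CIF value = FCA price + origin terminal + freight + insurance = 243708.65 + 913.29 + 6093.89 + 95.30 = 250811.13
Ad valorem component: 250811.13 × 7.8% = 19563.27
Specific component: 14300 × 2.34 = 33462.00
Import duty = 19563.27 + 33462.00 = 53025.27
Buyer bears: origin terminal 913.29 + freight 6093.89 + insurance 95.30 + destination terminal 871.96 + duty 53025.27 = 60999.71
Landed cost = invoice 243708.65 + 60999.71 = 304708.36

Total landed cost: GBP 304708.36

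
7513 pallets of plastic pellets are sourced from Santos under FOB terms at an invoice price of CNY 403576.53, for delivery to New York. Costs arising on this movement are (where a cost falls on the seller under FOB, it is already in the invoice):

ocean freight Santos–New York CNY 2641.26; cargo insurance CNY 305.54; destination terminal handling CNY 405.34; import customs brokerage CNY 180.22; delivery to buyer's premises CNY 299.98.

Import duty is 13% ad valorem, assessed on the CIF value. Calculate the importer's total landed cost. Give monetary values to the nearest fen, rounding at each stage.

FOB: the seller bears costs until goods are on board at the origin port; the buyer bears freight, insurance and all costs thereafter.
CIF value = FOB price + freight + insurance = 403576.53 + 2641.26 + 305.54 = 406523.33
Import duty = 406523.33 × 13% = 52848.03
Buyer bears: freight 2641.26 + insurance 305.54 + destination terminal 405.34 + brokerage 180.22 + delivery 299.98 + duty 52848.03 = 56680.37
Landed cost = invoice 403576.53 + 56680.37 = 460256.90

Total landed cost: CNY 460256.90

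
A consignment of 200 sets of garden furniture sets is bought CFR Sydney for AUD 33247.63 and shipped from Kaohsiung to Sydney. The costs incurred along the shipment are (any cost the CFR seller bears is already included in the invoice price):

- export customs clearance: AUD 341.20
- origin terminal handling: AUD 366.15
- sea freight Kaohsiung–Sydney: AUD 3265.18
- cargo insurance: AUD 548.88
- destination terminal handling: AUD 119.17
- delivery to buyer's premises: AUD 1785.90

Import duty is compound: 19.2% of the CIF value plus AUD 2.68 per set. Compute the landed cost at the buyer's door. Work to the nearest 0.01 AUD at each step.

Total landed cost: AUD 42726.51

CFR: the seller pays costs through ocean freight to the destination port, but not insurance.
Already in the invoice (seller's account under CFR): export clearance, origin terminal, freight — exclude.
CIF value = CFR price + insurance = 33247.63 + 548.88 = 33796.51
Ad valorem component: 33796.51 × 19.2% = 6488.93
Specific component: 200 × 2.68 = 536.00
Import duty = 6488.93 + 536.00 = 7024.93
Buyer bears: insurance 548.88 + destination terminal 119.17 + delivery 1785.90 + duty 7024.93 = 9478.88
Landed cost = invoice 33247.63 + 9478.88 = 42726.51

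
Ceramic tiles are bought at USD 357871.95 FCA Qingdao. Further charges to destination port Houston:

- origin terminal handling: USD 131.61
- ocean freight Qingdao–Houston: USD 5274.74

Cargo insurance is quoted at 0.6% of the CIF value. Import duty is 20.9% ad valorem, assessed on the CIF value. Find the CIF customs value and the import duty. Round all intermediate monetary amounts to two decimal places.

Let C be the CIF value. C = FCA price + pre-shipment costs + freight + 0.6% × C
C − 0.6% × C = 357871.95 + 131.61 + 5274.74
0.994 × C = 363278.30
C = 363278.30 / 0.994 = 365471.13
Insurance premium = 0.6% × 365471.13 = 2192.83
Import duty = 365471.13 × 20.9% = 76383.47

CIF value: USD 365471.13; import duty: USD 76383.47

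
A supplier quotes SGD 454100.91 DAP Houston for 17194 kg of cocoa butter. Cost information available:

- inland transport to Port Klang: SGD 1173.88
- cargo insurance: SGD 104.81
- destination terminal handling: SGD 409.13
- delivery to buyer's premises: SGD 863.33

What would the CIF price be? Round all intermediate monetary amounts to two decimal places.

CIF price: SGD 452828.45

Not relevant to the conversion: inland to port, insurance — on the seller under both DAP and CIF; already in the DAP price and stays in the CIF price.
From DAP to CIF, the seller no longer bears: destination terminal, delivery.
CIF price = 454100.91 − 409.13 − 863.33 = 452828.45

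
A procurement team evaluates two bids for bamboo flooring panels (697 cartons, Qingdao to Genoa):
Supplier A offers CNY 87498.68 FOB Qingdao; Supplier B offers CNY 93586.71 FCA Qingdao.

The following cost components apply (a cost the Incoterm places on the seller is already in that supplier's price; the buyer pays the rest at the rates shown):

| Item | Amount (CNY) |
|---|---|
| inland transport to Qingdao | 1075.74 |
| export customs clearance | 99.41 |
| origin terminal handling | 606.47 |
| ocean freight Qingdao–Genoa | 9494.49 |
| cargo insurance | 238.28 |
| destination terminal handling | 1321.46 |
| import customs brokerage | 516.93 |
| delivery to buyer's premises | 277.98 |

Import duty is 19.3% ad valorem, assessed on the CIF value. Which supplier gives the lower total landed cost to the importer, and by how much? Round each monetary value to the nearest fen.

Supplier A is cheaper by CNY 7986.54

Supplier A (FOB):
CIF value = FOB price + freight + insurance = 87498.68 + 9494.49 + 238.28 = 97231.45
Import duty = 97231.45 × 19.3% = 18765.67
Buyer bears (A): 9494.49 + 238.28 + 1321.46 + 516.93 + 277.98 = 11849.14
Landed cost (A) = invoice 87498.68 + 11849.14 + duty 18765.67 = 118113.49
Supplier B (FCA):
CIF value = FCA price + origin terminal + freight + insurance = 93586.71 + 606.47 + 9494.49 + 238.28 = 103925.95
Import duty = 103925.95 × 19.3% = 20057.71
Buyer bears (B): 606.47 + 9494.49 + 238.28 + 1321.46 + 516.93 + 277.98 = 12455.61
Landed cost (B) = invoice 93586.71 + 12455.61 + duty 20057.71 = 126100.03
Difference = |118113.49 − 126100.03| = 7986.54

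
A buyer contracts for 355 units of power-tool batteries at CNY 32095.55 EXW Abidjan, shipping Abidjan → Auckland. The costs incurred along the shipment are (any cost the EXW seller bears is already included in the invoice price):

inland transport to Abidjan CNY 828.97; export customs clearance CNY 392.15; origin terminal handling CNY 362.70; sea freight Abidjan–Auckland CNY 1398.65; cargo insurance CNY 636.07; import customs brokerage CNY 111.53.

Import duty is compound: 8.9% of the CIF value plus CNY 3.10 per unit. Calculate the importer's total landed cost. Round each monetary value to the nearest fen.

EXW: the seller makes goods available at their premises; the buyer bears all onward costs.
CIF value = EXW price + inland to port + export clearance + origin terminal + freight + insurance = 32095.55 + 828.97 + 392.15 + 362.70 + 1398.65 + 636.07 = 35714.09
Ad valorem component: 35714.09 × 8.9% = 3178.55
Specific component: 355 × 3.10 = 1100.50
Import duty = 3178.55 + 1100.50 = 4279.05
Buyer bears: inland to port 828.97 + export clearance 392.15 + origin terminal 362.70 + freight 1398.65 + insurance 636.07 + brokerage 111.53 + duty 4279.05 = 8009.12
Landed cost = invoice 32095.55 + 8009.12 = 40104.67

Total landed cost: CNY 40104.67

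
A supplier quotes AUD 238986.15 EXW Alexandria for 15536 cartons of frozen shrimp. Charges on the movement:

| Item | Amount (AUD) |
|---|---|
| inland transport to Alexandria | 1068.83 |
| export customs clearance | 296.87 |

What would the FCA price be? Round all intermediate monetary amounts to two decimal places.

FCA price: AUD 240351.85

From EXW to FCA, the seller additionally bears: inland to port, export clearance.
FCA price = 238986.15 + 1068.83 + 296.87 = 240351.85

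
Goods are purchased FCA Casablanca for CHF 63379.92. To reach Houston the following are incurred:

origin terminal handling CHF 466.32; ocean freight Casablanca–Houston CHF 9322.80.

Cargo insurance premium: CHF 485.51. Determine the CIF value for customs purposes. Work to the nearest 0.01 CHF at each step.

CIF = FCA price + pre-shipment costs + freight + insurance
CIF = 63379.92 + 466.32 + 9322.80 + 485.51 = 73654.55

CIF value: CHF 73654.55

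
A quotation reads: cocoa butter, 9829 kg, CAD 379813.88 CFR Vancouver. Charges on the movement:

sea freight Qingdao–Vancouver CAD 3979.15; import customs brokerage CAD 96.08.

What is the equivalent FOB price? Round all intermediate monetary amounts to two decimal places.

Not relevant to the conversion: brokerage — on the buyer under both terms; not part of either seller's price.
From CFR to FOB, the seller no longer bears: freight.
FOB price = 379813.88 − 3979.15 = 375834.73

FOB price: CAD 375834.73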